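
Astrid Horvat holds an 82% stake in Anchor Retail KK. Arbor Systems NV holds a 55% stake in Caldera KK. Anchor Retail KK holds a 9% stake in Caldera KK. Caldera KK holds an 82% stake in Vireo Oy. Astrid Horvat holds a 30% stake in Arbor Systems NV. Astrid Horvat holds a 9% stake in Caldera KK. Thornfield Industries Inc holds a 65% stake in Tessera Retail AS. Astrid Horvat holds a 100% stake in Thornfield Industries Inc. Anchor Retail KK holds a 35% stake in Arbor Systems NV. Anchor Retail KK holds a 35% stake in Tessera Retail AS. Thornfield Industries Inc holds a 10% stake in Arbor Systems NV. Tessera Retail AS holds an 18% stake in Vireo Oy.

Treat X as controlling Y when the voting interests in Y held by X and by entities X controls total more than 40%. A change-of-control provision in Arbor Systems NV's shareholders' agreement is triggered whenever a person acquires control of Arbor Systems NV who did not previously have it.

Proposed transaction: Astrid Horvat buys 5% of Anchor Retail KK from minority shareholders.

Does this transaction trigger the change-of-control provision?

No

The purchase changes only Astrid's holdings, so Astrid is the only person who could newly come to control Arbor.
Astrid holds 82% of Anchor, so Astrid controls Anchor.
Astrid holds 100% of Thornfield, so Astrid controls Thornfield.
Astrid and Anchor and Thornfield together hold 30% + 35% + 10% = 75% of Arbor, so Astrid controls Arbor.
So Astrid already controls Arbor before the transaction.
After the purchase, Astrid's direct stake in Anchor rises to 82% + 5% = 87%.
Astrid controlled Arbor already, so this is not a new person acquiring control; every other person's position is unchanged or reduced.
No new person acquires control, so the clause is not triggered.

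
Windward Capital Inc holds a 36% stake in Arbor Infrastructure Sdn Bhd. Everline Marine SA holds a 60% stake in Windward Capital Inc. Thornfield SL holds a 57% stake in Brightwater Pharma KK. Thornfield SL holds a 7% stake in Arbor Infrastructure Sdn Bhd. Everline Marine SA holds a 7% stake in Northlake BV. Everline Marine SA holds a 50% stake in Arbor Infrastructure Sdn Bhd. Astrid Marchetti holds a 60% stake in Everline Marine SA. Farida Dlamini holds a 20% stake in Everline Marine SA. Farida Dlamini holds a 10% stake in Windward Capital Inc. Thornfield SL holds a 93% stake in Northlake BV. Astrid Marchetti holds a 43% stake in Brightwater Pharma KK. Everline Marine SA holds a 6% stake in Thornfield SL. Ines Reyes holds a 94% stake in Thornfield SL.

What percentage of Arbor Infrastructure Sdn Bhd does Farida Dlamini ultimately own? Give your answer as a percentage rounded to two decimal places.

18.00%

Farida reaches Arbor along 4 paths.
Via Everline: 20% × 50% = 10%.
Via Windward: 10% × 36% = 3.6%.
Via Everline → Windward: 20% × 60% × 36% = 4.32%.
Via Everline → Thornfield: 20% × 6% × 7% = 0.084%.
Total: 10% + 3.6% + 4.32% + 0.084% = 18.004%.
Rounded: 18.00%.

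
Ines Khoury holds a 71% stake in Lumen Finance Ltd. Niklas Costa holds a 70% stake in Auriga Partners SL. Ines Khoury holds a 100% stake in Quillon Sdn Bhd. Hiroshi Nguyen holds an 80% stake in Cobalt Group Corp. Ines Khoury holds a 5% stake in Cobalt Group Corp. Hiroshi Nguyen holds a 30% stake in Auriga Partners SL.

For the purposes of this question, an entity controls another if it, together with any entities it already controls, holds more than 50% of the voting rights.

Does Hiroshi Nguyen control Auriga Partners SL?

Hiroshi holds 80% of Cobalt, so Hiroshi controls Cobalt.
In Auriga, Hiroshi's side holds only 30%, not > 50%.
So Hiroshi does not control Auriga.

No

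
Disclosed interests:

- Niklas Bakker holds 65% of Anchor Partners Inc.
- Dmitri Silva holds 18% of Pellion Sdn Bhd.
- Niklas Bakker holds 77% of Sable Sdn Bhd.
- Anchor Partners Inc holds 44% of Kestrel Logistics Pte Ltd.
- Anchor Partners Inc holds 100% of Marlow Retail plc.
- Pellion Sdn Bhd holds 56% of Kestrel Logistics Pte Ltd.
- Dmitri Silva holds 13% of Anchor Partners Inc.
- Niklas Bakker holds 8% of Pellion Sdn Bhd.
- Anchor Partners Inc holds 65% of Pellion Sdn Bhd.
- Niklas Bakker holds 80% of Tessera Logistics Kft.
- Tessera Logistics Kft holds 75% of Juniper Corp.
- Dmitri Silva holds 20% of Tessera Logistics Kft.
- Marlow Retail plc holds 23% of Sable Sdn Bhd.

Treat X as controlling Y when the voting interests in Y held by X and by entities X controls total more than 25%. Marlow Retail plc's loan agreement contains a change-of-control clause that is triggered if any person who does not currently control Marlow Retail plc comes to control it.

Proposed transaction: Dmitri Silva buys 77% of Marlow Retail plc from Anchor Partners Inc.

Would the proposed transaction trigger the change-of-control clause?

Yes

The purchase adds only to Dmitri's holdings (Anchor's stake shrinks), so Dmitri is the only person who could newly come to control Marlow.
Dmitri's largest direct stake is 20% in Tessera, which does not meet the threshold, so Dmitri controls no company.
Neither Dmitri nor any entity Dmitri controls holds any voting interest in Marlow.
So before the transaction, Dmitri does not control Marlow.
After the purchase, Dmitri holds 77% of Marlow directly, and Anchor's stake falls to 23%.
Dmitri holds 77% of Marlow, so Dmitri controls Marlow.
Dmitri did not control Marlow before and does after, so the clause is triggered.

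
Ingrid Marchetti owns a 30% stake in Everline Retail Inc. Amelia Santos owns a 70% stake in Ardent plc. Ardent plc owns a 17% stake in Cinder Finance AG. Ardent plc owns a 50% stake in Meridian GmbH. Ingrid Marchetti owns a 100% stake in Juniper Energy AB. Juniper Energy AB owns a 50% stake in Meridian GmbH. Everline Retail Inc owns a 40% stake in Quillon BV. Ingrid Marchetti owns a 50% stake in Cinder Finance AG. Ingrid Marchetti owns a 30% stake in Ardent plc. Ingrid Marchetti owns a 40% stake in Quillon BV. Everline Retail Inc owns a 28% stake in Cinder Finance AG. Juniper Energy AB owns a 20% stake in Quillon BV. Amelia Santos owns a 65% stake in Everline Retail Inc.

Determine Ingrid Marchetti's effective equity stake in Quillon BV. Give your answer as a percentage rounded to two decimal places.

Ingrid reaches Quillon along 3 paths.
Direct stake: 40% = 40%.
Via Juniper: 100% × 20% = 20%.
Via Everline: 30% × 40% = 12%.
Total: 40% + 20% + 12% = 72%.
Rounded: 72.00%.

72.00%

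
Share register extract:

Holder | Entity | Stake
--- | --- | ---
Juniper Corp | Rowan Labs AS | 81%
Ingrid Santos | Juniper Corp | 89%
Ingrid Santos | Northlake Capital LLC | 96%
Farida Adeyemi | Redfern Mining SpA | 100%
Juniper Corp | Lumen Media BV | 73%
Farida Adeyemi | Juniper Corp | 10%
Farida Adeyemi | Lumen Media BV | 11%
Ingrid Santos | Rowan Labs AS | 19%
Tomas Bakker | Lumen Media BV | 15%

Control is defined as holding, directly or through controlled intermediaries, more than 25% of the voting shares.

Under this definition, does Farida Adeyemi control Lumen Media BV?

Farida holds 100% of Redfern, so Farida controls Redfern.
In Lumen, Farida's side holds only 11%, not > 25%.
So Farida does not control Lumen.

No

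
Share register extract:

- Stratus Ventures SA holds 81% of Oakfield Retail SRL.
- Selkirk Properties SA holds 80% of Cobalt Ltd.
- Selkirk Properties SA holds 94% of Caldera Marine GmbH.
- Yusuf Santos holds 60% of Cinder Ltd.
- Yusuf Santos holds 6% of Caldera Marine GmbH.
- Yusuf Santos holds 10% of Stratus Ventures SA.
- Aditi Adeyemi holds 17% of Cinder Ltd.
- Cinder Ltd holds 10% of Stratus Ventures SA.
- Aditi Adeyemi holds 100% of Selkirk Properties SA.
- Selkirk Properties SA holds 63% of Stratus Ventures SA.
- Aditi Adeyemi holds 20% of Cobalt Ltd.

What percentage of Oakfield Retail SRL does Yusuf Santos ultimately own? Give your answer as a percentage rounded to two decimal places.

Yusuf reaches Oakfield along 2 paths.
Via Stratus: 10% × 81% = 8.1%.
Via Cinder → Stratus: 60% × 10% × 81% = 4.86%.
Total: 8.1% + 4.86% = 12.96%.

12.96%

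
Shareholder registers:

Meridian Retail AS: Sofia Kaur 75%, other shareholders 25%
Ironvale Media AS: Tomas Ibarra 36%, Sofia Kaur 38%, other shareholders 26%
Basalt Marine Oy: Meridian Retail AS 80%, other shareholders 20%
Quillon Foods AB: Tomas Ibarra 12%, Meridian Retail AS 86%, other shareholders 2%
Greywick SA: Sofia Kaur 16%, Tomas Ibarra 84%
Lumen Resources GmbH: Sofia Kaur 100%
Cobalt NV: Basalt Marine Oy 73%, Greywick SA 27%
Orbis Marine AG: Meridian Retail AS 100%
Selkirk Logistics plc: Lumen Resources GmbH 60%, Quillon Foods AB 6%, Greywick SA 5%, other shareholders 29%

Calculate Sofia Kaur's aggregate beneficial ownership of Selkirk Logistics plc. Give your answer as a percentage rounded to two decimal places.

64.67%

Sofia reaches Selkirk along 3 paths.
Via Lumen: 100% × 60% = 60%.
Via Meridian → Quillon: 75% × 86% × 6% = 3.87%.
Via Greywick: 16% × 5% = 0.8%.
Total: 60% + 3.87% + 0.8% = 64.67%.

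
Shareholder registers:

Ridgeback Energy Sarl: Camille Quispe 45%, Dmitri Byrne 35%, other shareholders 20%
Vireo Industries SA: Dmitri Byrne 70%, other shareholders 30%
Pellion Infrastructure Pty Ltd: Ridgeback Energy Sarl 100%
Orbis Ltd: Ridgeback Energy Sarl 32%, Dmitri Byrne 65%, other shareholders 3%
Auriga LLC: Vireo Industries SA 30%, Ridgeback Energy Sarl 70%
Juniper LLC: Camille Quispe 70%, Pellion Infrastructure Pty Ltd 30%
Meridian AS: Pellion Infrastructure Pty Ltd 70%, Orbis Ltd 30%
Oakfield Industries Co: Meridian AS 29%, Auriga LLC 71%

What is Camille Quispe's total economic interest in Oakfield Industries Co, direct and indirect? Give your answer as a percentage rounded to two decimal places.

32.75%

Camille reaches Oakfield along 3 paths.
Via Ridgeback → Pellion → Meridian: 45% × 100% × 70% × 29% = 9.135%.
Via Ridgeback → Orbis → Meridian: 45% × 32% × 30% × 29% = 1.2528%.
Via Ridgeback → Auriga: 45% × 70% × 71% = 22.365%.
Total: 9.135% + 1.2528% + 22.365% = 32.7528%.
Rounded: 32.75%.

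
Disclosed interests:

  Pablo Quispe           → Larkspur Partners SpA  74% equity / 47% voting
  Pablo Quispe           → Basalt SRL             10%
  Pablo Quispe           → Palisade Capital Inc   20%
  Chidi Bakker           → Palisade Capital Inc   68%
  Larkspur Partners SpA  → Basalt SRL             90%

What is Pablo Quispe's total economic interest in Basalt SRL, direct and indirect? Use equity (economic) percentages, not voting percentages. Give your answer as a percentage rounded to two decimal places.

Pablo reaches Basalt along 2 paths.
Direct stake: 10% = 10%.
Via Larkspur: 74% × 90% = 66.6%.
Total: 10% + 66.6% = 76.6%.
Rounded: 76.60%.

76.60%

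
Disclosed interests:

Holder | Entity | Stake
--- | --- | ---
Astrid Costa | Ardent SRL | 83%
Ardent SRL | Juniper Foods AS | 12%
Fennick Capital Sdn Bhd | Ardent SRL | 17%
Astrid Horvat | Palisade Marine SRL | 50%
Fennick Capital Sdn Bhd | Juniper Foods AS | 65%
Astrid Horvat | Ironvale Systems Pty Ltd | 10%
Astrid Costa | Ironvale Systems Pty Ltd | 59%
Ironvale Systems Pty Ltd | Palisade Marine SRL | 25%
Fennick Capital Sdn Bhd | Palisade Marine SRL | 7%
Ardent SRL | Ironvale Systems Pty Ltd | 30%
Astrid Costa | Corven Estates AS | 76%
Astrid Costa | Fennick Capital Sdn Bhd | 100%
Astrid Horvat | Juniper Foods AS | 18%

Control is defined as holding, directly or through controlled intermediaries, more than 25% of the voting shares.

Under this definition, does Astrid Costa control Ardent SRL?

Yes

Astrid Costa holds 100% of Fennick, so Astrid Costa controls Fennick.
Astrid Costa and Fennick together hold 83% + 17% = 100% of Ardent, so Astrid Costa controls Ardent.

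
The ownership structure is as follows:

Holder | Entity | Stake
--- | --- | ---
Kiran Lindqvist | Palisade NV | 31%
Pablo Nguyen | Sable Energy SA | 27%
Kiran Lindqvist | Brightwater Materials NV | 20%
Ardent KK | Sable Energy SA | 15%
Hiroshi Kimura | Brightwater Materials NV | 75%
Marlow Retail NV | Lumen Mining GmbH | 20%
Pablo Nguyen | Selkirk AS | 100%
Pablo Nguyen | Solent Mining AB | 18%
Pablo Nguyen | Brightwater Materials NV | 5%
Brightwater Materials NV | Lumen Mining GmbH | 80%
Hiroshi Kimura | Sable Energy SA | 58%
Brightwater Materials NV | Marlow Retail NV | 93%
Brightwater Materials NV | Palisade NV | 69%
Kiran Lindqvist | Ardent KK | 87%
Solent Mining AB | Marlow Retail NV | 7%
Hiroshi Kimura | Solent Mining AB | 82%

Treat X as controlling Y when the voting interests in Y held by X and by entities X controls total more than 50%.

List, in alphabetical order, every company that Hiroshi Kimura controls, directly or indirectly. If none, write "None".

Brightwater Materials NV, Lumen Mining GmbH, Marlow Retail NV, Palisade NV, Sable Energy SA, Solent Mining AB

Hiroshi holds 75% of Brightwater, so Hiroshi controls Brightwater.
Hiroshi holds 82% of Solent, so Hiroshi controls Solent.
Brightwater holds 69% of Palisade, so Hiroshi controls Palisade.
Solent and Brightwater together hold 7% + 93% = 100% of Marlow, so Hiroshi controls Marlow.
Hiroshi holds 58% of Sable, so Hiroshi controls Sable.
Marlow and Brightwater together hold 20% + 80% = 100% of Lumen, so Hiroshi controls Lumen.
No other company's threshold is met.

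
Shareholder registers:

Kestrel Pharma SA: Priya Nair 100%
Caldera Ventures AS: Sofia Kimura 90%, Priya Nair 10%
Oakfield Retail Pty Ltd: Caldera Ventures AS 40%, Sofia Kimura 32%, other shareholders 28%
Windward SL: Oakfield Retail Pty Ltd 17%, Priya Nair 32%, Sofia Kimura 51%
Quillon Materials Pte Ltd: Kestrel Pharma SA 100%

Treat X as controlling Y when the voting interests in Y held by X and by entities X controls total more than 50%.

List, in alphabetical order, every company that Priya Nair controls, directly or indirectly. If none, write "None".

Kestrel Pharma SA, Quillon Materials Pte Ltd

Priya holds 100% of Kestrel, so Priya controls Kestrel.
Kestrel holds 100% of Quillon, so Priya controls Quillon.
No other company's threshold is met.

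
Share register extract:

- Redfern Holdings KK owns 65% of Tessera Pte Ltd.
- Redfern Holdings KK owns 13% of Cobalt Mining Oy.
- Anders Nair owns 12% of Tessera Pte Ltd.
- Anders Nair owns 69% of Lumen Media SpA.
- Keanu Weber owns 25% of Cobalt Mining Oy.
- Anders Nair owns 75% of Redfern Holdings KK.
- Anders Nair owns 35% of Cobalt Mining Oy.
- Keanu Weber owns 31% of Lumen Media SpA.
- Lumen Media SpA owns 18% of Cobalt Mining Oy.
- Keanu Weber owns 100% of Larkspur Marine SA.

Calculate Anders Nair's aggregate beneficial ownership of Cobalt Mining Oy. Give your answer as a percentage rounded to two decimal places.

57.17%

Anders reaches Cobalt along 3 paths.
Via Lumen: 69% × 18% = 12.42%.
Direct stake: 35% = 35%.
Via Redfern: 75% × 13% = 9.75%.
Total: 12.42% + 35% + 9.75% = 57.17%.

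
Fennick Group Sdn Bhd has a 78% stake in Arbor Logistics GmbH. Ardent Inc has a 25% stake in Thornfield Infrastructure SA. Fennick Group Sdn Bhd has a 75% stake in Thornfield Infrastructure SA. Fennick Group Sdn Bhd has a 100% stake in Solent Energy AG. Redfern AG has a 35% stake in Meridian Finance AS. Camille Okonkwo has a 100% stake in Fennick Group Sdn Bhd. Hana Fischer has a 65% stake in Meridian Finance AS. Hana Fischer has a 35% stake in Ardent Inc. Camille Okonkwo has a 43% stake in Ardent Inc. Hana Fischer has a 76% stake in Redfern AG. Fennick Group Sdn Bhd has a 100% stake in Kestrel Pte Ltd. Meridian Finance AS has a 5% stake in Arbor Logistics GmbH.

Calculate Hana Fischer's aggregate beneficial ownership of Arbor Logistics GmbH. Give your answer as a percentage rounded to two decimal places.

4.58%

Hana reaches Arbor along 2 paths.
Via Meridian: 65% × 5% = 3.25%.
Via Redfern → Meridian: 76% × 35% × 5% = 1.33%.
Total: 3.25% + 1.33% = 4.58%.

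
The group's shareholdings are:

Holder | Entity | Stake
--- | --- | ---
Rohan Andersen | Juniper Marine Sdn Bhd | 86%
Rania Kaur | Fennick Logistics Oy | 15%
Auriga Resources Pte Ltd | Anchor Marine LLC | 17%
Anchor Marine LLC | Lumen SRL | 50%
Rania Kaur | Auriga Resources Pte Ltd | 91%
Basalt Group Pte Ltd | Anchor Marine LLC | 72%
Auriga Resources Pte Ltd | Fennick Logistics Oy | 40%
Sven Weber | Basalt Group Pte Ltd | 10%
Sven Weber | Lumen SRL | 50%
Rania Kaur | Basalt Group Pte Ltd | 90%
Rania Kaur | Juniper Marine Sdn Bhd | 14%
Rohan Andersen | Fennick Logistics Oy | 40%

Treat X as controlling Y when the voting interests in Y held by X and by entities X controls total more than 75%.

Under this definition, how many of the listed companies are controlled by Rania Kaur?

Rania holds 91% of Auriga, so Rania controls Auriga.
Rania holds 90% of Basalt, so Rania controls Basalt.
Basalt and Auriga together hold 72% + 17% = 89% of Anchor, so Rania controls Anchor.
No other company's threshold is met.
Rania controls 3 companies.

3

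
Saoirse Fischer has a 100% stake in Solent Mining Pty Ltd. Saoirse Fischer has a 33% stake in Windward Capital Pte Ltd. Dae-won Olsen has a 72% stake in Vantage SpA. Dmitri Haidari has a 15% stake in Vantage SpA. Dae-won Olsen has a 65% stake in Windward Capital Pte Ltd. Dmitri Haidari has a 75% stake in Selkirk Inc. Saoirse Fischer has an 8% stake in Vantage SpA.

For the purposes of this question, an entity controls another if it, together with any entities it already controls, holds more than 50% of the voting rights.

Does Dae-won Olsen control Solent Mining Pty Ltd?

Dae-won holds 65% of Windward, so Dae-won controls Windward.
Dae-won holds 72% of Vantage, so Dae-won controls Vantage.
Neither Dae-won nor any entity Dae-won controls holds any voting interest in Solent.
So Dae-won does not control Solent.

No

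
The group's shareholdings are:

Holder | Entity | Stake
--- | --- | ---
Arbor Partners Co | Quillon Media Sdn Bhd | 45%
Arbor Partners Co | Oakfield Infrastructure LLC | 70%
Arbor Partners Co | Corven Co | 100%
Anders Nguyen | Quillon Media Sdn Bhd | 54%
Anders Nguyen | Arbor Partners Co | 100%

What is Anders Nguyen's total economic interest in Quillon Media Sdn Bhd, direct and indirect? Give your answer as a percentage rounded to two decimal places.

99.00%

Anders reaches Quillon along 2 paths.
Via Arbor: 100% × 45% = 45%.
Direct stake: 54% = 54%.
Total: 45% + 54% = 99%.
Rounded: 99.00%.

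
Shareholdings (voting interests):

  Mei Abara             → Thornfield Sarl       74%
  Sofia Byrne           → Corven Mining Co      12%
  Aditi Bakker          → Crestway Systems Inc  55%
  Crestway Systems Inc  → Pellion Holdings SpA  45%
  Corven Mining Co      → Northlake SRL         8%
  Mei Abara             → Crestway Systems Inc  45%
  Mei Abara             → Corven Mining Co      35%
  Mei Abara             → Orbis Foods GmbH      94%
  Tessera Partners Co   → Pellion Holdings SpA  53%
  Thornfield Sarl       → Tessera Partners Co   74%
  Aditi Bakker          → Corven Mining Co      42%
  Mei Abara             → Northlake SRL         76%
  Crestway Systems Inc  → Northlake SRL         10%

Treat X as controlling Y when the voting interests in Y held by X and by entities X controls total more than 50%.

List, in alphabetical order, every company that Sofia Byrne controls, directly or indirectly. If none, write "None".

None

Sofia's largest direct stake is 12% in Corven, which does not meet the threshold.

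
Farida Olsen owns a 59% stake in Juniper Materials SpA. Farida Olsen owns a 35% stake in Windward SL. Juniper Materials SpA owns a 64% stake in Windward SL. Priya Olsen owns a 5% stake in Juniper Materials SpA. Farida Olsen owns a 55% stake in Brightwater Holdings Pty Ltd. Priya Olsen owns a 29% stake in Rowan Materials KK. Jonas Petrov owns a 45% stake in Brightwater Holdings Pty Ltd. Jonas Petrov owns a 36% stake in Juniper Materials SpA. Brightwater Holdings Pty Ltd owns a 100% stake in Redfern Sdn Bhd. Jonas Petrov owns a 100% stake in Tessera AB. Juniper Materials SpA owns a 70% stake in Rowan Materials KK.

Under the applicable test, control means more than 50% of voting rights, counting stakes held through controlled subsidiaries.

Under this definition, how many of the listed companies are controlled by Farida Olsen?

Farida holds 55% of Brightwater, so Farida controls Brightwater.
Farida holds 59% of Juniper, so Farida controls Juniper.
Farida and Juniper together hold 35% + 64% = 99% of Windward, so Farida controls Windward.
Juniper holds 70% of Rowan, so Farida controls Rowan.
Brightwater holds 100% of Redfern, so Farida controls Redfern.
No other company's threshold is met.
Farida controls 5 companies.

5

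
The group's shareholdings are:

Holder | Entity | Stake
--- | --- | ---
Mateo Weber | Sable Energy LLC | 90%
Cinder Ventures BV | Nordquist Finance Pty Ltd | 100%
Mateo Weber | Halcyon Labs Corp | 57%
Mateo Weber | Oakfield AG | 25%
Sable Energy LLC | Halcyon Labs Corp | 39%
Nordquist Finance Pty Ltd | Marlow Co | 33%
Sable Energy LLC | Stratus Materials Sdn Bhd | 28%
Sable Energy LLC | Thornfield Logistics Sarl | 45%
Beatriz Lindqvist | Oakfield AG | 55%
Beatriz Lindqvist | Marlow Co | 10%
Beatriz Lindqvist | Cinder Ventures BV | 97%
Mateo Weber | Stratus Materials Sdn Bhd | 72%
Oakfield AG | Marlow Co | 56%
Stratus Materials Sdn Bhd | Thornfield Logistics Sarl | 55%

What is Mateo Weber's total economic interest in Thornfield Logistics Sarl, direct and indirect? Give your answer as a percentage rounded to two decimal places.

Mateo reaches Thornfield along 3 paths.
Via Sable: 90% × 45% = 40.5%.
Via Stratus: 72% × 55% = 39.6%.
Via Sable → Stratus: 90% × 28% × 55% = 13.86%.
Total: 40.5% + 39.6% + 13.86% = 93.96%.

93.96%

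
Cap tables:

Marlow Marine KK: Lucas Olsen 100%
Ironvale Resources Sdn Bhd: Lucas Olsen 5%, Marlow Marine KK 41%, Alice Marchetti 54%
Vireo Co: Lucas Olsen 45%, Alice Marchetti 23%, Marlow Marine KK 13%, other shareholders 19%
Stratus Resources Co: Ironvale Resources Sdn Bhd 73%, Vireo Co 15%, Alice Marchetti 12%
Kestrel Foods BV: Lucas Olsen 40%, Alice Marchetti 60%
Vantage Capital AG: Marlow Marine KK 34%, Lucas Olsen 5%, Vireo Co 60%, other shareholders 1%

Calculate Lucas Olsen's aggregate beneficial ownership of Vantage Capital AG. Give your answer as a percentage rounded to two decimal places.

73.80%

Lucas reaches Vantage along 4 paths.
Via Marlow: 100% × 34% = 34%.
Direct stake: 5% = 5%.
Via Vireo: 45% × 60% = 27%.
Via Marlow → Vireo: 100% × 13% × 60% = 7.8%.
Total: 34% + 5% + 27% + 7.8% = 73.8%.
Rounded: 73.80%.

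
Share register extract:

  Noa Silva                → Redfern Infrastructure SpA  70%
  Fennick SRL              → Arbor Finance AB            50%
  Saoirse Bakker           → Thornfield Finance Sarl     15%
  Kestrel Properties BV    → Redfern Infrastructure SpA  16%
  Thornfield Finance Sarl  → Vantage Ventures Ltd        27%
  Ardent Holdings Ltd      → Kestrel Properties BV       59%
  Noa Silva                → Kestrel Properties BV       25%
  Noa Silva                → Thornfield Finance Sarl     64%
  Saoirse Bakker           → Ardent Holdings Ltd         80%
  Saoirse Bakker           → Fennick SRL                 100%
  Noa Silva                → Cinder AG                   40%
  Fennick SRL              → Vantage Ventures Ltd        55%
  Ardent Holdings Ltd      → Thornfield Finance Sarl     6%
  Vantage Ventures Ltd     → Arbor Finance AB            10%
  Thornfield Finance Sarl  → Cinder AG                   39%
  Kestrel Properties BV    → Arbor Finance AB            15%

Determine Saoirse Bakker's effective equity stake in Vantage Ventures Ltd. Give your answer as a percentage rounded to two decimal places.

Saoirse reaches Vantage along 3 paths.
Via Fennick: 100% × 55% = 55%.
Via Ardent → Thornfield: 80% × 6% × 27% = 1.296%.
Via Thornfield: 15% × 27% = 4.05%.
Total: 55% + 1.296% + 4.05% = 60.346%.
Rounded: 60.35%.

60.35%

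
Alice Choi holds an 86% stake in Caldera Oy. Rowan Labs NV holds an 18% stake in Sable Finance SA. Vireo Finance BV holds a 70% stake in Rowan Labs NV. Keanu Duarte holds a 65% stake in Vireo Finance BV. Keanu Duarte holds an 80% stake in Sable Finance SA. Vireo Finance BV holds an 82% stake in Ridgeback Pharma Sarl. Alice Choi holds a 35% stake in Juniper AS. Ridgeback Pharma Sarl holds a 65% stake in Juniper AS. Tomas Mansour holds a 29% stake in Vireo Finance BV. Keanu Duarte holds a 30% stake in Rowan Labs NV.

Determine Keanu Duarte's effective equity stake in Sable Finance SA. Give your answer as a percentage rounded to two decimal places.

93.59%

Keanu reaches Sable along 3 paths.
Via Vireo → Rowan: 65% × 70% × 18% = 8.19%.
Via Rowan: 30% × 18% = 5.4%.
Direct stake: 80% = 80%.
Total: 8.19% + 5.4% + 80% = 93.59%.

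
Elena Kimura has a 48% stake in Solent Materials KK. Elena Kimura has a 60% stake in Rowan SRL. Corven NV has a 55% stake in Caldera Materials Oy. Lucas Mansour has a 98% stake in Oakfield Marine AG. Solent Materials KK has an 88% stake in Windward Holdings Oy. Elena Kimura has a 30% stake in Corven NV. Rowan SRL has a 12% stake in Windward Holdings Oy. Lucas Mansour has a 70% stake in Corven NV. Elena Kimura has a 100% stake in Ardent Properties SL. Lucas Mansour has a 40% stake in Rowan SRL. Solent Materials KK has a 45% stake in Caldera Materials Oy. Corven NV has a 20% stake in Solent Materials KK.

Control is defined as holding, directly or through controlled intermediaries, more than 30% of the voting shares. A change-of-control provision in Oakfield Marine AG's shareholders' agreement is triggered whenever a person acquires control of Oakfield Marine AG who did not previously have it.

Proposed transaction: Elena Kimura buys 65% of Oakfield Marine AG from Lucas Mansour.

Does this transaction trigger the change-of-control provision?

Yes

The purchase adds only to Elena's holdings (Lucas's stake shrinks), so Elena is the only person who could newly come to control Oakfield.
Elena holds 60% of Rowan, so Elena controls Rowan.
Elena holds 48% of Solent, so Elena controls Solent.
Elena holds 100% of Ardent, so Elena controls Ardent.
Rowan and Solent together hold 12% + 88% = 100% of Windward, so Elena controls Windward.
Solent holds 45% of Caldera, so Elena controls Caldera.
Neither Elena nor any entity Elena controls holds any voting interest in Oakfield.
So before the transaction, Elena does not control Oakfield.
After the purchase, Elena holds 65% of Oakfield directly, and Lucas's stake falls to 33%.
Elena holds 65% of Oakfield, so Elena controls Oakfield.
Elena did not control Oakfield before and does after, so the clause is triggered.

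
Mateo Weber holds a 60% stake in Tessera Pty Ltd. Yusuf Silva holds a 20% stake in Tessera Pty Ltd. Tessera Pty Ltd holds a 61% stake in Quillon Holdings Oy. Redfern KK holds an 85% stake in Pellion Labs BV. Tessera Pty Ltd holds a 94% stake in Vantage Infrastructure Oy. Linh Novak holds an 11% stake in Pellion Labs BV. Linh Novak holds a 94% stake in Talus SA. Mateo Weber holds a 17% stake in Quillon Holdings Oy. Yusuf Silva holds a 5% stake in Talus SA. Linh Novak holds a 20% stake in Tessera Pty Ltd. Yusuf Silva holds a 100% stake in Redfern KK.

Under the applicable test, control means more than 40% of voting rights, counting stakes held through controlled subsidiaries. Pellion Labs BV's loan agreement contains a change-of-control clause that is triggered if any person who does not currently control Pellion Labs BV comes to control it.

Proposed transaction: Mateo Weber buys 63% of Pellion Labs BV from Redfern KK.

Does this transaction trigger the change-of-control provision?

The purchase adds only to Mateo's holdings (Redfern's stake shrinks), so Mateo is the only person who could newly come to control Pellion.
Mateo holds 60% of Tessera, so Mateo controls Tessera.
Mateo and Tessera together hold 17% + 61% = 78% of Quillon, so Mateo controls Quillon.
Tessera holds 94% of Vantage, so Mateo controls Vantage.
Neither Mateo nor any entity Mateo controls holds any voting interest in Pellion.
So before the transaction, Mateo does not control Pellion.
After the purchase, Mateo holds 63% of Pellion directly, and Redfern's stake falls to 22%.
Mateo holds 63% of Pellion, so Mateo controls Pellion.
Mateo did not control Pellion before and does after, so the clause is triggered.

Yes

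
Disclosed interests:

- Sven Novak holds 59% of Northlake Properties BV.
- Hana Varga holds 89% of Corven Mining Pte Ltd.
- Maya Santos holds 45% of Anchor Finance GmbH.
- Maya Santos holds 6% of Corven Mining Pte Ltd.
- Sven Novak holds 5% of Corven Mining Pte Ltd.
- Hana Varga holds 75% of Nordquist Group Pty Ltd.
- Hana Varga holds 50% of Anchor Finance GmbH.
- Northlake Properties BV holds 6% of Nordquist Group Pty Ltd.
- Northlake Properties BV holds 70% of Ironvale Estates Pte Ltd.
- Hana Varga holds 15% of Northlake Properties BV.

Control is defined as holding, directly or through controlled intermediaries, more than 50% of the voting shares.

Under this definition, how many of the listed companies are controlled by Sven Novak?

Sven holds 59% of Northlake, so Sven controls Northlake.
Northlake holds 70% of Ironvale, so Sven controls Ironvale.
No other company's threshold is met.
Sven controls 2 companies.

2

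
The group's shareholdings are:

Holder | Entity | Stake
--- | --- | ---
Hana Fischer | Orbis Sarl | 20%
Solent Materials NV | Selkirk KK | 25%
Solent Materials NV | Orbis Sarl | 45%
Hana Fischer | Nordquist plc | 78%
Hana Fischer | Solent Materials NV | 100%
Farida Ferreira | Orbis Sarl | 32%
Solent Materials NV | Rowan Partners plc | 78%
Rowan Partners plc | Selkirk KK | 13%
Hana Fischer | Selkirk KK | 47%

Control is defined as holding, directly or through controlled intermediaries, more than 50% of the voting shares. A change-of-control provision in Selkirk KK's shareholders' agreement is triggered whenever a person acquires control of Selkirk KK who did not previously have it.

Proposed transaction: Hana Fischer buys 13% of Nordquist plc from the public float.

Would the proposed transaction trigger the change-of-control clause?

No

The purchase changes only Hana's holdings, so Hana is the only person who could newly come to control Selkirk.
Hana holds 100% of Solent, so Hana controls Solent.
Solent holds 78% of Rowan, so Hana controls Rowan.
Hana and Solent and Rowan together hold 47% + 25% + 13% = 85% of Selkirk, so Hana controls Selkirk.
So Hana already controls Selkirk before the transaction.
After the purchase, Hana's direct stake in Nordquist rises to 78% + 13% = 91%.
Hana controlled Selkirk already, so this is not a new person acquiring control; every other person's position is unchanged or reduced.
No new person acquires control, so the clause is not triggered.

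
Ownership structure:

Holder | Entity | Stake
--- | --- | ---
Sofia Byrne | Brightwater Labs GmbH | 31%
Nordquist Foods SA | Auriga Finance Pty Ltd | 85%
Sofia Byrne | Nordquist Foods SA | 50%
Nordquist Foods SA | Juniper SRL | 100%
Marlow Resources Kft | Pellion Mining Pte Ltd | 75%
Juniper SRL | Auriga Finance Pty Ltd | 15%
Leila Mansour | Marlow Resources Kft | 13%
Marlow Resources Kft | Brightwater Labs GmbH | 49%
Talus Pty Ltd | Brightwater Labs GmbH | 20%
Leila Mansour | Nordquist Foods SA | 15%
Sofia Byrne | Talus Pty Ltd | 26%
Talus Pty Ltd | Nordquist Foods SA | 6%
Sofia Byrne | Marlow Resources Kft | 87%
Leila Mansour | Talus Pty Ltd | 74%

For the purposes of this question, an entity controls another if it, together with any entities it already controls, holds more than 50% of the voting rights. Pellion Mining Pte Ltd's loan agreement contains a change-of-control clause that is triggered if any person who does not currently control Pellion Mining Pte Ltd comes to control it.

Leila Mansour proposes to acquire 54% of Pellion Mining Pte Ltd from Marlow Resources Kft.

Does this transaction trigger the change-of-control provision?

Yes

The purchase adds only to Leila's holdings (Marlow's stake shrinks), so Leila is the only person who could newly come to control Pellion.
Leila holds 74% of Talus, so Leila controls Talus.
Neither Leila nor any entity Leila controls holds any voting interest in Pellion.
So before the transaction, Leila does not control Pellion.
After the purchase, Leila holds 54% of Pellion directly, and Marlow's stake falls to 21%.
Leila holds 54% of Pellion, so Leila controls Pellion.
Leila did not control Pellion before and does after, so the clause is triggered.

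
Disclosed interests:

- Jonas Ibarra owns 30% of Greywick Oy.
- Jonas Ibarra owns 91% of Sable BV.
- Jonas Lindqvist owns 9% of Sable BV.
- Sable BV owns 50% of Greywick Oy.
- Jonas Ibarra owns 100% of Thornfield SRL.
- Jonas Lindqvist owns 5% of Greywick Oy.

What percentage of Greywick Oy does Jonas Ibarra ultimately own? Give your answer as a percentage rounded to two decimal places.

75.50%

Jonas Ibarra reaches Greywick along 2 paths.
Direct stake: 30% = 30%.
Via Sable: 91% × 50% = 45.5%.
Total: 30% + 45.5% = 75.5%.
Rounded: 75.50%.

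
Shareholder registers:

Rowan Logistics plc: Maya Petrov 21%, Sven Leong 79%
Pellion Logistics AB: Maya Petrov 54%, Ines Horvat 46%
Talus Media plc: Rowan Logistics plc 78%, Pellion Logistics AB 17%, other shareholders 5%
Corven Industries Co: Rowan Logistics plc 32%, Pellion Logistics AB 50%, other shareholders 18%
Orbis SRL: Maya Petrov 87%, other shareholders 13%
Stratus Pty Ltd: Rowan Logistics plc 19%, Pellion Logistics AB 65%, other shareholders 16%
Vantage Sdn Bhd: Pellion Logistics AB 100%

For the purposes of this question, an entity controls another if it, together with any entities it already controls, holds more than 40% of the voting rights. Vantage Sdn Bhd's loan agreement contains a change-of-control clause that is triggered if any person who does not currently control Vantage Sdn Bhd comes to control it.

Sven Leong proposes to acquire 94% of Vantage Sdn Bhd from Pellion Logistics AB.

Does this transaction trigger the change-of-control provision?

The purchase adds only to Sven's holdings (Pellion's stake shrinks), so Sven is the only person who could newly come to control Vantage.
Sven holds 79% of Rowan, so Sven controls Rowan.
Rowan holds 78% of Talus, so Sven controls Talus.
Neither Sven nor any entity Sven controls holds any voting interest in Vantage.
So before the transaction, Sven does not control Vantage.
After the purchase, Sven holds 94% of Vantage directly, and Pellion's stake falls to 6%.
Sven holds 94% of Vantage, so Sven controls Vantage.
Sven did not control Vantage before and does after, so the clause is triggered.

Yes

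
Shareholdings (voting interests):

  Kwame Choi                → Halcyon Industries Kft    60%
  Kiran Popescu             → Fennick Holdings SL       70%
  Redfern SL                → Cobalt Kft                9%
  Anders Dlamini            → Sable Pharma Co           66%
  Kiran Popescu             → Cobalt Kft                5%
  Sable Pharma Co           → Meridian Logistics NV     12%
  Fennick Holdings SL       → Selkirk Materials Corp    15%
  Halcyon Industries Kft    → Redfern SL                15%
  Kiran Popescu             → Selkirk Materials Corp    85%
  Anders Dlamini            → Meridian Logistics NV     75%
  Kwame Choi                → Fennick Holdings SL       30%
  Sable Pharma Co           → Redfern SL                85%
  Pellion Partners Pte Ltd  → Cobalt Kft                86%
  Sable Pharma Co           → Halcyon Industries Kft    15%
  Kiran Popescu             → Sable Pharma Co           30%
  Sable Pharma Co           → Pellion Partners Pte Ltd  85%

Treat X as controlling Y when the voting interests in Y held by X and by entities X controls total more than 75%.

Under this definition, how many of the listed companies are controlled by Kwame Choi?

0

Kwame's largest direct stake is 60% in Halcyon, which does not meet the threshold.
Kwame controls 0 companies.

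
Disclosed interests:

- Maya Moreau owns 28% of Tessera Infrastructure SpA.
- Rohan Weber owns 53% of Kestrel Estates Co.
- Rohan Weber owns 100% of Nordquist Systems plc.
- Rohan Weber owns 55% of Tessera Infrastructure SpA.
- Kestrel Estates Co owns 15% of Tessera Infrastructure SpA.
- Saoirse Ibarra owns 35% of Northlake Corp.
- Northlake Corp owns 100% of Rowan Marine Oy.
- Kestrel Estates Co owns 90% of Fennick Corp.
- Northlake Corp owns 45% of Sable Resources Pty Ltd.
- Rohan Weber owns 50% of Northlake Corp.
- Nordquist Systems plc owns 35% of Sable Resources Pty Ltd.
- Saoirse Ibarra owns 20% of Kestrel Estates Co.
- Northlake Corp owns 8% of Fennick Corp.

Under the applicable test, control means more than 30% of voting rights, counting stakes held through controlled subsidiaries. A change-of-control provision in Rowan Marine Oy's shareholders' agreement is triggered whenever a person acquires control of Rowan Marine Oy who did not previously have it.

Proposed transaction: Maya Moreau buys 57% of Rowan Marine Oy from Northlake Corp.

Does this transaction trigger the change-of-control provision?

Yes

The purchase adds only to Maya's holdings (Northlake's stake shrinks), so Maya is the only person who could newly come to control Rowan.
Maya's largest direct stake is 28% in Tessera, which does not meet the threshold, so Maya controls no company.
Neither Maya nor any entity Maya controls holds any voting interest in Rowan.
So before the transaction, Maya does not control Rowan.
After the purchase, Maya holds 57% of Rowan directly, and Northlake's stake falls to 43%.
Maya holds 57% of Rowan, so Maya controls Rowan.
Maya did not control Rowan before and does after, so the clause is triggered.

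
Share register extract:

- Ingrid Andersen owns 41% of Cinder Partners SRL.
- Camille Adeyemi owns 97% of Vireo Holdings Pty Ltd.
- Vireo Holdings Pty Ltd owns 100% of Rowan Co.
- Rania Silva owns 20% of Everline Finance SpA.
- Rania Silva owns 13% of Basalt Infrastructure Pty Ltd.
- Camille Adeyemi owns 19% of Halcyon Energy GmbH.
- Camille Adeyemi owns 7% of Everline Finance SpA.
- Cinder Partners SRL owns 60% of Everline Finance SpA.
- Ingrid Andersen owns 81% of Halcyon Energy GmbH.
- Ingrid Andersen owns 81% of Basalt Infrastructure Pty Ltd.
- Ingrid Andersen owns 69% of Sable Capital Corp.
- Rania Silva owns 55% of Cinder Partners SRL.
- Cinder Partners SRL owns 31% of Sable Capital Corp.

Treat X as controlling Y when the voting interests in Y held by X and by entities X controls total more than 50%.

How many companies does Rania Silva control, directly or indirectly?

2

Rania holds 55% of Cinder, so Rania controls Cinder.
Cinder and Rania together hold 60% + 20% = 80% of Everline, so Rania controls Everline.
No other company's threshold is met.
Rania controls 2 companies.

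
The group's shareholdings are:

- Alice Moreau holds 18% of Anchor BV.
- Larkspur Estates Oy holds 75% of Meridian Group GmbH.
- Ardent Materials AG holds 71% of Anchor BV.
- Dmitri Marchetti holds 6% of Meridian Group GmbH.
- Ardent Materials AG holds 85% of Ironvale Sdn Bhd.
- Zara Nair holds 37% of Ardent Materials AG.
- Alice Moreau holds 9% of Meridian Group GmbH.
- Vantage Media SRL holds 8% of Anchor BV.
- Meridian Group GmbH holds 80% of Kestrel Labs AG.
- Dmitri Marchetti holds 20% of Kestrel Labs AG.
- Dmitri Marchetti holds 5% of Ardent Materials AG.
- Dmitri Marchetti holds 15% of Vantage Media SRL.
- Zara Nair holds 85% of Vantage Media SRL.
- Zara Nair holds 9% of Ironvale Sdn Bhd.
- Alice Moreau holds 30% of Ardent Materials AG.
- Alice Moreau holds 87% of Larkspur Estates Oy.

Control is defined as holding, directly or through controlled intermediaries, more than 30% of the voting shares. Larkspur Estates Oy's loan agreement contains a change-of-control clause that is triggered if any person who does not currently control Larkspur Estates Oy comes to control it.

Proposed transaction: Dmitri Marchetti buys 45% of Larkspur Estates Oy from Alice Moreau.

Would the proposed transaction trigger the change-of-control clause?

Yes

The purchase adds only to Dmitri's holdings (Alice's stake shrinks), so Dmitri is the only person who could newly come to control Larkspur.
Dmitri's largest direct stake is 20% in Kestrel, which does not meet the threshold, so Dmitri controls no company.
Neither Dmitri nor any entity Dmitri controls holds any voting interest in Larkspur.
So before the transaction, Dmitri does not control Larkspur.
After the purchase, Dmitri holds 45% of Larkspur directly, and Alice's stake falls to 42%.
Dmitri holds 45% of Larkspur, so Dmitri controls Larkspur.
Dmitri did not control Larkspur before and does after, so the clause is triggered.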